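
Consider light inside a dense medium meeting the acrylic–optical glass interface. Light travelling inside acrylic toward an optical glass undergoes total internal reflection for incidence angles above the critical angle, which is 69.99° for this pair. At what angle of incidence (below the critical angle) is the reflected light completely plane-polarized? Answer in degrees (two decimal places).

θ_B ≈ 43.22°

sin θ_c = n₂/n₁, so n₂/n₁ = sin 69.99° = 0.9396.
Brewster: tan θ_B = n₂/n₁ = 0.9396.
θ_B = arctan(0.9396) = 43.22°.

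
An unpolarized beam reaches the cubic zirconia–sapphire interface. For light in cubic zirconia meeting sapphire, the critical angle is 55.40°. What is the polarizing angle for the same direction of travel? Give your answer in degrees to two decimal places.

θ_B ≈ 39.46°

n₂/n₁ = sin θ_c = sin 55.40° = 0.8231.
tan θ_B equals the same ratio, so θ_B = arctan(0.8231) = 39.46°.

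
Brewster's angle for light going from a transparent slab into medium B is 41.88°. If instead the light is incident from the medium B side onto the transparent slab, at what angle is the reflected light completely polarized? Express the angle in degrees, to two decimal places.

θ_B' ≈ 48.12°

The two Brewster angles are complementary: θ_B' = 90° − θ_B = 90° − 41.88° = 48.12°.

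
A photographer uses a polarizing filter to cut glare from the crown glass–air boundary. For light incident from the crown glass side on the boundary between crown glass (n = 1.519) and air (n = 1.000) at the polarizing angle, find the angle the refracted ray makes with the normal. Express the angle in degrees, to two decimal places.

θ_t ≈ 56.64°

First find Brewster's angle: tan θ_B = 1.000/1.519 = 0.6583, giving θ_B = 33.36°.
Since θ_B + θ_t = 90° at Brewster incidence, θ_t = 90° − 33.36° = 56.64°.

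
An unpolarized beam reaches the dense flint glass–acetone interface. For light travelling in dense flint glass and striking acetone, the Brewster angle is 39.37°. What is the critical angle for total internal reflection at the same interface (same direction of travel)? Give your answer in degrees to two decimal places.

θ_c ≈ 55.14°

n₂/n₁ = tan 39.37° = 0.8205; the critical angle satisfies sin θ_c = n₂/n₁.
θ_c = arcsin(0.8205) = 55.14°.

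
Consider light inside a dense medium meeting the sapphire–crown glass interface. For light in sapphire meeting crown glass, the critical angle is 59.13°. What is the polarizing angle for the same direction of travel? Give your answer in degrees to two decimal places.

At the critical angle sin θ_c = n₂/n₁, giving n₂/n₁ = sin 59.13° = 0.8583.
Then tan θ_B = n₂/n₁ = 0.8583, so θ_B = arctan 0.8583 = 40.64°.

θ_B ≈ 40.64°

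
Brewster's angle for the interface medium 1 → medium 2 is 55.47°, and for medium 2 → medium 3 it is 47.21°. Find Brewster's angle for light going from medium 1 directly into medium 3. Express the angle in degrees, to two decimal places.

θ_B ≈ 57.51°

tan θ_B(1→2) = n₂/n₁ = tan 55.47° = 1.4534.
tan θ_B(2→3) = n₃/n₂ = tan 47.21° = 1.0803.
Multiplying, n₃/n₁ = 1.4534 × 1.0803 = 1.5701, and θ_B(1→3) = arctan 1.5701 = 57.51°.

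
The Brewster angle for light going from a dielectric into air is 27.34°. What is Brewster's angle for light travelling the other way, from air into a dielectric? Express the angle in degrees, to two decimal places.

The two Brewster angles are complementary: θ_B' = 90° − θ_B = 90° − 27.34° = 62.66°.

θ_B' ≈ 62.66°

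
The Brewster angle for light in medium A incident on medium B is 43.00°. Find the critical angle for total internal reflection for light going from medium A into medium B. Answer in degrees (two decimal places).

θ_c ≈ 68.83°

tan θ_B = n₂/n₁ = tan 43.00° = 0.9325.
Total internal reflection: sin θ_c = n₂/n₁ = 0.9325.
θ_c = arcsin(0.9325) = 68.83°.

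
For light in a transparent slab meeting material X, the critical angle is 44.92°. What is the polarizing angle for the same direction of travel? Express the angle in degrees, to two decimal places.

θ_B ≈ 35.23°

sin θ_c = n₂/n₁, so n₂/n₁ = sin 44.92° = 0.7061.
Brewster: tan θ_B = n₂/n₁ = 0.7061.
θ_B = arctan(0.7061) = 35.23°.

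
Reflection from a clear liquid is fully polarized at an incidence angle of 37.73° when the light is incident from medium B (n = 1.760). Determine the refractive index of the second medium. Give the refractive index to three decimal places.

At Brewster's angle, tan θ_B = n₂/n₁ with n₁ on the incident side (medium B) and n₂ on the transmitted side (a clear liquid).
n₂ = n₁ tan θ_B = 1.760 × tan 37.73° = 1.362.

n ≈ 1.362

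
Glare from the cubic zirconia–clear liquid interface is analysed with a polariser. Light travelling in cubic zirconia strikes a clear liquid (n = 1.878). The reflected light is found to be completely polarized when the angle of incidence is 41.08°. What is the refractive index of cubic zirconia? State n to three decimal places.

n ≈ 2.154

Brewster's law: tan θ_B = n₂/n₁ (light incident in cubic zirconia, refracted into a clear liquid).
n₁ = n₂ / tan θ_B = 1.878 / tan 41.08° = 2.154.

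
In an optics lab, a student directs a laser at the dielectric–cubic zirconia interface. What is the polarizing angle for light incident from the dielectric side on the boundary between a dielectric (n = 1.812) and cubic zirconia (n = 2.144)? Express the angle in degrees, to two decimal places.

At Brewster's angle the reflected and refracted rays are perpendicular, which with Snell's law gives tan θ_B = n₂/n₁.
Brewster's condition: tan θ_B = n₂/n₁ = 2.144/1.812 = 1.1832.
θ_B = arctan(1.1832) = 49.80°.

θ_B ≈ 49.80°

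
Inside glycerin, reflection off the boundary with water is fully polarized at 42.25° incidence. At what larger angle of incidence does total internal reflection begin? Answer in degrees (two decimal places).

θ_c ≈ 65.28°

n₂/n₁ = tan 42.25° = 0.9083; the critical angle satisfies sin θ_c = n₂/n₁.
θ_c = arcsin(0.9083) = 65.28°.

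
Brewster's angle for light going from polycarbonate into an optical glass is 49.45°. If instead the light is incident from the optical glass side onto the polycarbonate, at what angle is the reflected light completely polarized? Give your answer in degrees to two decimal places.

θ_B' ≈ 40.55°

tan θ_B' = n₁/n₂ = 1/tan θ_B, so θ_B' = 90° − θ_B.
θ_B' = 90° − 49.45° = 40.55°.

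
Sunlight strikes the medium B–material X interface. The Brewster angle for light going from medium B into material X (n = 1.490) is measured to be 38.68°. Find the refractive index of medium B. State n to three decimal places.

At the Brewster angle, tan θ_B = n₂/n₁ with n₁ on the incident side (medium B) and n₂ on the transmitted side (material X).
n₁ = n₂ / tan θ_B = 1.490 / tan 38.68° = 1.861.

n ≈ 1.861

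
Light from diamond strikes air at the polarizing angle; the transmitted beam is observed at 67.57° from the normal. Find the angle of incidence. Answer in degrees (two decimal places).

θ_B ≈ 22.43°

Since the reflected and refracted rays are at right angles at the polarizing angle, θ_B + θ_t = 90°.
So θ_B = 90° − θ_t = 90° − 67.57° = 22.43°.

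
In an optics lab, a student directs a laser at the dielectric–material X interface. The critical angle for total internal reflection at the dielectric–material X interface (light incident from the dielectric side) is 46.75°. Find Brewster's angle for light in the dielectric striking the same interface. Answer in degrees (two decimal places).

sin θ_c = n₂/n₁, so n₂/n₁ = sin 46.75° = 0.7284.
Brewster: tan θ_B = n₂/n₁ = 0.7284.
θ_B = arctan(0.7284) = 36.07°.

θ_B ≈ 36.07°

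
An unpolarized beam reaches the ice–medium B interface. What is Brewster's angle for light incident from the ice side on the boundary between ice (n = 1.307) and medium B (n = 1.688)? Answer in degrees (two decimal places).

tan θ_B = n₂/n₁ = 1.688/1.307 = 1.2915.
So θ_B = arctan 1.2915 = 52.25°.

θ_B ≈ 52.25°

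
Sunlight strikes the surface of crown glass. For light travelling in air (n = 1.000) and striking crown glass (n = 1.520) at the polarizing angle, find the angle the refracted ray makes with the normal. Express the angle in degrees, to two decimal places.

θ_B = arctan(n₂/n₁) = arctan(1.520/1.000) = 56.66°.
The refracted ray is perpendicular to the reflected ray, so θ_t = 90° − θ_B = 33.34°.

θ_t ≈ 33.34°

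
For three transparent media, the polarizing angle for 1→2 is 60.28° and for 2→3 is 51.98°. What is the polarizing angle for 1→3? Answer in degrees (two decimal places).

Each Brewster angle gives a ratio: n₂/n₁ = tan 60.28° = 1.7518, n₃/n₂ = tan 51.98° = 1.2790.
Multiplying, n₃/n₁ = 1.7518 × 1.2790 = 2.2405, and θ_B(1→3) = arctan 2.2405 = 65.95°.

θ_B ≈ 65.95°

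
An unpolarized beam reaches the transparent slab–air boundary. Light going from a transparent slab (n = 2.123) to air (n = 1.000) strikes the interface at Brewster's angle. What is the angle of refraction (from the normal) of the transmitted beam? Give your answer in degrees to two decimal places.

θ_t ≈ 64.78°

First find Brewster's angle: tan θ_B = 1.000/2.123 = 0.4710, giving θ_B = 25.22°.
The refracted ray is perpendicular to the reflected ray, so θ_t = 90° − θ_B = 64.78°.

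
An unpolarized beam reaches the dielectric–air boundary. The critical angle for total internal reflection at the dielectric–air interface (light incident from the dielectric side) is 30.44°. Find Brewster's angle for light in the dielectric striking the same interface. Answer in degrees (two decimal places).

sin θ_c = n₂/n₁, so n₂/n₁ = sin 30.44° = 0.5066.
Brewster: tan θ_B = n₂/n₁ = 0.5066.
θ_B = arctan(0.5066) = 26.87°.

θ_B ≈ 26.87°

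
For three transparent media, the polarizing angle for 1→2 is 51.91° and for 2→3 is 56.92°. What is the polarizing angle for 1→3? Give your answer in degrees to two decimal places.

tan θ_B(1→2) = n₂/n₁ = tan 51.91° = 1.2758.
tan θ_B(2→3) = n₃/n₂ = tan 56.92° = 1.5352.
So n₃/n₁ = (n₂/n₁)(n₃/n₂) = 1.2758 × 1.5352 = 1.9586.
θ_B(1→3) = arctan(1.9586) = 62.95°.

θ_B ≈ 62.95°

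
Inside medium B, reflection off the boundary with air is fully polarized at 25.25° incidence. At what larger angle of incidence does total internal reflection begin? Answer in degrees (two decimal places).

From Brewster, n₂/n₁ = tan θ_B = tan 25.25° = 0.4716.
Then sin θ_c = n₂/n₁ = 0.4716, so θ_c = arcsin 0.4716 = 28.14°.

θ_c ≈ 28.14°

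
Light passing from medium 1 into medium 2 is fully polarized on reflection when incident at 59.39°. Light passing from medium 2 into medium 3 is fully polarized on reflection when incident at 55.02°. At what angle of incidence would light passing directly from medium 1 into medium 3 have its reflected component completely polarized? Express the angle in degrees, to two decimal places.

n₂/n₁ = tan 59.39° = 1.6902 and n₃/n₂ = tan 55.02° = 1.4292.
Multiplying, n₃/n₁ = 1.6902 × 1.4292 = 2.4157, and θ_B(1→3) = arctan 2.4157 = 67.51°.

θ_B ≈ 67.51°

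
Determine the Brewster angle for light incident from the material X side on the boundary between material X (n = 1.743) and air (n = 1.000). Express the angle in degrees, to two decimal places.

At Brewster's angle the reflected and refracted rays are perpendicular, which with Snell's law gives tan θ_B = n₂/n₁.
Brewster's condition: tan θ_B = n₂/n₁ = 1.000/1.743 = 0.5737. Taking the arctangent, θ_B = 29.84°.

θ_B ≈ 29.84°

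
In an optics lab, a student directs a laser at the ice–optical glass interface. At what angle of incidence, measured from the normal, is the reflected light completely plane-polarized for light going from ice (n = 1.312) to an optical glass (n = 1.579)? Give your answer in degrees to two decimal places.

θ_B ≈ 50.28°

Brewster's condition: tan θ_B = n₂/n₁ = 1.579/1.312 = 1.2035. Taking the arctangent, θ_B = 50.28°.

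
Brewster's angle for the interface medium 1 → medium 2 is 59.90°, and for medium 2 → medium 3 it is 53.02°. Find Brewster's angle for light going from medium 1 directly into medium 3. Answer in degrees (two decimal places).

Each Brewster angle gives a ratio: n₂/n₁ = tan 59.90° = 1.7251, n₃/n₂ = tan 53.02° = 1.3280.
So n₃/n₁ = (n₂/n₁)(n₃/n₂) = 1.7251 × 1.3280 = 2.2909.
θ_B(1→3) = arctan(2.2909) = 66.42°.

θ_B ≈ 66.42°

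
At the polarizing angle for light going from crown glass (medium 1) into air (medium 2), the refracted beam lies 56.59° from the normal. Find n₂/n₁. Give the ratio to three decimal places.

n₂/n₁ ≈ 0.660

θ_B + θ_t = 90°, so θ_B = 90° − 56.59° = 33.41°.
Then n₂/n₁ = tan θ_B = tan 33.41° = 0.660.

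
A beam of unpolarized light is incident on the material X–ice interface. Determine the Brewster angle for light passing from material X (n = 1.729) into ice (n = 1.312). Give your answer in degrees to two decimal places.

θ_B ≈ 37.19°

tan θ_B = n₂/n₁ = 1.312/1.729 = 0.7588.
θ_B = arctan(0.7588) = 37.19°.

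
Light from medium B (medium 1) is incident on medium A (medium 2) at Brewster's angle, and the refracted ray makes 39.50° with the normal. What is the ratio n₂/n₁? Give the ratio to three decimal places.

θ_B + θ_t = 90°, so θ_B = 90° − 39.50° = 50.50°.
Then n₂/n₁ = tan θ_B = tan 50.50° = 1.213.

n₂/n₁ ≈ 1.213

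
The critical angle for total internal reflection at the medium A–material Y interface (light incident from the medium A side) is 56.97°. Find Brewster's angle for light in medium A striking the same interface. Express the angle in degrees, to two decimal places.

θ_B ≈ 39.98°

sin θ_c = n₂/n₁, so n₂/n₁ = sin 56.97° = 0.8384.
Brewster: tan θ_B = n₂/n₁ = 0.8384.
θ_B = arctan(0.8384) = 39.98°.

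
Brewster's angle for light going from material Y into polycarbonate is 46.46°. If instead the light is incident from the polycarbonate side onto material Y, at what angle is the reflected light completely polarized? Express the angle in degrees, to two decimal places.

θ_B' ≈ 43.54°

tan θ_B' = n₁/n₂ = 1/tan θ_B, so θ_B' = 90° − θ_B.
θ_B' = 90° − 46.46° = 43.54°.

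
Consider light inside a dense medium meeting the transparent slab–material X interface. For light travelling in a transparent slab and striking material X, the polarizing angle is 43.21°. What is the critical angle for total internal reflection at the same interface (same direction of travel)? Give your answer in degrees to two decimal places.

θ_c ≈ 69.95°

From Brewster, n₂/n₁ = tan θ_B = tan 43.21° = 0.9394.
Then sin θ_c = n₂/n₁ = 0.9394, so θ_c = arcsin 0.9394 = 69.95°.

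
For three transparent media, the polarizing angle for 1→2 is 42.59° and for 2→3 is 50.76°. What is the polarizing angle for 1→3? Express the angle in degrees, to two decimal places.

θ_B ≈ 48.38°

Each Brewster angle gives a ratio: n₂/n₁ = tan 42.59° = 0.9192, n₃/n₂ = tan 50.76° = 1.2244.
So n₃/n₁ = (n₂/n₁)(n₃/n₂) = 0.9192 × 1.2244 = 1.1255.
θ_B(1→3) = arctan(1.1255) = 48.38°.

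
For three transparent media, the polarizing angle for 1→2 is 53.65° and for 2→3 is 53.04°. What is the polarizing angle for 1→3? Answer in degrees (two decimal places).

Each Brewster angle gives a ratio: n₂/n₁ = tan 53.65° = 1.3588, n₃/n₂ = tan 53.04° = 1.3290.
Multiplying, n₃/n₁ = 1.3588 × 1.3290 = 1.8059, and θ_B(1→3) = arctan 1.8059 = 61.02°.

θ_B ≈ 61.02°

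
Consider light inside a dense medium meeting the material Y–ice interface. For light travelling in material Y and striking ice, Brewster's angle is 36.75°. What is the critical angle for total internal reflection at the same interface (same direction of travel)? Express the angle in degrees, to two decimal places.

θ_c ≈ 48.31°

n₂/n₁ = tan 36.75° = 0.7467; the critical angle satisfies sin θ_c = n₂/n₁.
θ_c = arcsin(0.7467) = 48.31°.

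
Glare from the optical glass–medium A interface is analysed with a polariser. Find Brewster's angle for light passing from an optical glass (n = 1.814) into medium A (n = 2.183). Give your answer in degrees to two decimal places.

θ_B ≈ 50.27°

tan θ_B = n₂/n₁ = 2.183/1.814 = 1.2034.
θ_B = arctan(1.2034) = 50.27°.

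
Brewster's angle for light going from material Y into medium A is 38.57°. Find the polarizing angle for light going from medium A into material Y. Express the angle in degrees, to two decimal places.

Reversing the direction swaps n₁ and n₂, so tan θ_B' = 1/tan θ_B and θ_B' = 90° − θ_B.
Hence θ_B' = 90° − 38.57° = 51.43°.

θ_B' ≈ 51.43°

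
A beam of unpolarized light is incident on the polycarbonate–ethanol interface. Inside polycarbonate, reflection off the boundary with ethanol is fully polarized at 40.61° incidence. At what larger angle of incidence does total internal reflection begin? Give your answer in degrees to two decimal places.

θ_c ≈ 59.03°

From Brewster, n₂/n₁ = tan θ_B = tan 40.61° = 0.8574.
Then sin θ_c = n₂/n₁ = 0.8574, so θ_c = arcsin 0.8574 = 59.03°.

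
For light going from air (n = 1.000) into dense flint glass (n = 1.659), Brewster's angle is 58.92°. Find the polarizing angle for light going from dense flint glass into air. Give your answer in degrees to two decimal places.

θ_B' ≈ 31.08°

The two Brewster angles are complementary: θ_B' = 90° − θ_B = 90° − 58.92° = 31.08°.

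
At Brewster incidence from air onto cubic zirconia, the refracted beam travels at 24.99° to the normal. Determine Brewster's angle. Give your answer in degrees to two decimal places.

θ_B ≈ 65.01°

Brewster's condition makes the reflected and refracted beams perpendicular: θ_B + θ_t = 90°.
θ_B = 90° − 24.99° = 65.01°.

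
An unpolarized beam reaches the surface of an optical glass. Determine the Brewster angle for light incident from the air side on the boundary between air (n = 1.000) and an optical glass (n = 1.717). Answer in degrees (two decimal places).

θ_B ≈ 59.78°

Brewster's condition: tan θ_B = n₂/n₁ = 1.717/1.000 = 1.7170.
θ_B = arctan(1.7170) = 59.78°.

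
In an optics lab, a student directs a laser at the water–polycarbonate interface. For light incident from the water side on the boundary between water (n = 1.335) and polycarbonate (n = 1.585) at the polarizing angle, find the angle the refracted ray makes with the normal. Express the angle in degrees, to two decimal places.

θ_t ≈ 40.11°

First find Brewster's angle: tan θ_B = 1.585/1.335 = 1.1873, giving θ_B = 49.89°.
At Brewster's angle the reflected and refracted rays are perpendicular, so θ_t = 90° − θ_B = 90° − 49.89° = 40.11°.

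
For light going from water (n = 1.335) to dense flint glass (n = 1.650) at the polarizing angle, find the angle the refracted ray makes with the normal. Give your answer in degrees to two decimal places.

θ_B = arctan(n₂/n₁) = arctan(1.650/1.335) = 51.02°.
The refracted ray is perpendicular to the reflected ray, so θ_t = 90° − θ_B = 38.98°.

θ_t ≈ 38.98°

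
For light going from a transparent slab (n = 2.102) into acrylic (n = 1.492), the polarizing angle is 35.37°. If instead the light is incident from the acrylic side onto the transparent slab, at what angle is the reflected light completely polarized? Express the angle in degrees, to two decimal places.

Reversing the direction swaps n₁ and n₂, so tan θ_B' = 1/tan θ_B and θ_B' = 90° − θ_B.
Hence θ_B' = 90° − 35.37° = 54.63°.

θ_B' ≈ 54.63°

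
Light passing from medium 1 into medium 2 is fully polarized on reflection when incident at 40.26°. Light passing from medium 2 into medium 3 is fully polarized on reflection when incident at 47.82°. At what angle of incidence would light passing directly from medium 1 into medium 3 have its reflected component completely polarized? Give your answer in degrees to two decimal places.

θ_B ≈ 43.06°

n₂/n₁ = tan 40.26° = 0.8469 and n₃/n₂ = tan 47.82° = 1.1036.
Multiplying, n₃/n₁ = 0.8469 × 1.1036 = 0.9346, and θ_B(1→3) = arctan 0.9346 = 43.06°.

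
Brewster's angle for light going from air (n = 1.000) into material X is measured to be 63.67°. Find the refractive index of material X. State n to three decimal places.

n ≈ 2.021

Full polarization of the reflected beam means tan θ_B = n₂/n₁, where n₁ is the incident medium (air).
n₂ = n₁ tan θ_B = 1.000 × tan 63.67° = 2.021.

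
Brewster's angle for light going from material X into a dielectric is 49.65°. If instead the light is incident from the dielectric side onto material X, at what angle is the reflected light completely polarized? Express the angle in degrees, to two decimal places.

Reversing the direction swaps n₁ and n₂, so tan θ_B' = 1/tan θ_B and θ_B' = 90° − θ_B.
Hence θ_B' = 90° − 49.65° = 40.35°.

θ_B' ≈ 40.35°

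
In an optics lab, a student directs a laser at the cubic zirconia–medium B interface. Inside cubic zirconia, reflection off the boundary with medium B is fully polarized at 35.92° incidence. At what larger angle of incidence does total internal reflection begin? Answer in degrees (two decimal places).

θ_c ≈ 46.42°

tan θ_B = n₂/n₁ = tan 35.92° = 0.7244.
Total internal reflection: sin θ_c = n₂/n₁ = 0.7244.
θ_c = arcsin(0.7244) = 46.42°.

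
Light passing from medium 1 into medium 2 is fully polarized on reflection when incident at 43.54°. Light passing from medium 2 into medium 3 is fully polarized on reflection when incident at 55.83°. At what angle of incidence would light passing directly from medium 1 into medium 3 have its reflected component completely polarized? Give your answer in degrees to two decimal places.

n₂/n₁ = tan 43.54° = 0.9503 and n₃/n₂ = tan 55.83° = 1.4731.
n₃/n₁ = 1.3999. Then tan θ_B(1→3) = n₃/n₁, so θ_B(1→3) = arctan(1.3999) = 54.46°.

θ_B ≈ 54.46°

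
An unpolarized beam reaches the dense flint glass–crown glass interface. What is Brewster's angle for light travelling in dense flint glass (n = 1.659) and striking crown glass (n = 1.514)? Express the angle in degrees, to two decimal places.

θ_B ≈ 42.38°

Here n₂/n₁ = 1.514/1.659 = 0.9126, and Brewster's law gives tan θ_B = n₂/n₁. Taking the arctangent, θ_B = 42.38°.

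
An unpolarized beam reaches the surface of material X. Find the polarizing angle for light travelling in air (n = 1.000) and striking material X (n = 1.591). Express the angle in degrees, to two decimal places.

θ_B ≈ 57.85°

Here n₂/n₁ = 1.591/1.000 = 1.5910, and Brewster's law gives tan θ_B = n₂/n₁.
So θ_B = arctan 1.5910 = 57.85°.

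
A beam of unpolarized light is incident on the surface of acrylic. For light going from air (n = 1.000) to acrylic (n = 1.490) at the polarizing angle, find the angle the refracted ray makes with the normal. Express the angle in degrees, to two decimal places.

θ_t ≈ 33.87°

θ_B = arctan(n₂/n₁) = arctan(1.490/1.000) = 56.13°.
At Brewster's angle the reflected and refracted rays are perpendicular, so θ_t = 90° − θ_B = 90° − 56.13° = 33.87°.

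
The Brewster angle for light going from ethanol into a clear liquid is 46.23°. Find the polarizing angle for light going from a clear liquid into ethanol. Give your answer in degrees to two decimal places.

θ_B' ≈ 43.77°

The two Brewster angles are complementary: θ_B' = 90° − θ_B = 90° − 46.23° = 43.77°.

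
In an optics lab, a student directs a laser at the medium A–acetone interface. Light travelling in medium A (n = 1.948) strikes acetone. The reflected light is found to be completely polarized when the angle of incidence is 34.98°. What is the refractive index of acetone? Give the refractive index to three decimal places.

At the Brewster angle, tan θ_B = n₂/n₁ with n₁ on the incident side (medium A) and n₂ on the transmitted side (acetone).
n₂ = n₁ tan θ_B = 1.948 × tan 34.98° = 1.363.

n ≈ 1.363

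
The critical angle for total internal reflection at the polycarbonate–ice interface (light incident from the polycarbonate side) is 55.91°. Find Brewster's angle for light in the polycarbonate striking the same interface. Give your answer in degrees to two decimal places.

θ_B ≈ 39.63°

At the critical angle sin θ_c = n₂/n₁, giving n₂/n₁ = sin 55.91° = 0.8282.
Then tan θ_B = n₂/n₁ = 0.8282, so θ_B = arctan 0.8282 = 39.63°.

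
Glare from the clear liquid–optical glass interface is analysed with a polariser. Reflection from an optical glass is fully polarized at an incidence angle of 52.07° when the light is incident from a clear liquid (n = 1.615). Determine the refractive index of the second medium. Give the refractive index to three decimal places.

n ≈ 2.072

Brewster's law: tan θ_B = n₂/n₁ (light incident in a clear liquid, refracted into an optical glass).
n₂ = n₁ tan θ_B = 1.615 × tan 52.07° = 2.072.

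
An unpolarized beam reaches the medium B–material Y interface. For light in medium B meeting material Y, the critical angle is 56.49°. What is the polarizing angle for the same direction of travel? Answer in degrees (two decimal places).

θ_B ≈ 39.82°

n₂/n₁ = sin θ_c = sin 56.49° = 0.8338.
tan θ_B equals the same ratio, so θ_B = arctan(0.8338) = 39.82°.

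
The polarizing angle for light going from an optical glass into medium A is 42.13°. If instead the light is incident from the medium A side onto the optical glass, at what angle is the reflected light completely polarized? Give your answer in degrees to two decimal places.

θ_B' ≈ 47.87°

Reversing the direction swaps n₁ and n₂, so tan θ_B' = 1/tan θ_B and θ_B' = 90° − θ_B.
Hence θ_B' = 90° − 42.13° = 47.87°.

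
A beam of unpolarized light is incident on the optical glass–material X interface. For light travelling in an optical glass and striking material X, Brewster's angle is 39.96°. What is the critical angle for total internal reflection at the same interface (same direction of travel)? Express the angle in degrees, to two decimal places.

n₂/n₁ = tan 39.96° = 0.8379; the critical angle satisfies sin θ_c = n₂/n₁.
θ_c = arcsin(0.8379) = 56.92°.

θ_c ≈ 56.92°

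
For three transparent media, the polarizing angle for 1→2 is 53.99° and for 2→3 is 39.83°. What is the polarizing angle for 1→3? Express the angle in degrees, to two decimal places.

θ_B ≈ 48.93°

n₂/n₁ = tan 53.99° = 1.3759 and n₃/n₂ = tan 39.83° = 0.8341.
n₃/n₁ = 1.1476. Then tan θ_B(1→3) = n₃/n₁, so θ_B(1→3) = arctan(1.1476) = 48.93°.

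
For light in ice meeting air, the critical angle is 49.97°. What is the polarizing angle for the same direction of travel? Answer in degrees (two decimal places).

At the critical angle sin θ_c = n₂/n₁, giving n₂/n₁ = sin 49.97° = 0.7657.
Then tan θ_B = n₂/n₁ = 0.7657, so θ_B = arctan 0.7657 = 37.44°.

θ_B ≈ 37.44°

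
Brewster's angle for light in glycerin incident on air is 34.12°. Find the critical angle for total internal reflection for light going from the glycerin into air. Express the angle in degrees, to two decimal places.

θ_c ≈ 42.65°

From Brewster, n₂/n₁ = tan θ_B = tan 34.12° = 0.6776.
Then sin θ_c = n₂/n₁ = 0.6776, so θ_c = arcsin 0.6776 = 42.65°.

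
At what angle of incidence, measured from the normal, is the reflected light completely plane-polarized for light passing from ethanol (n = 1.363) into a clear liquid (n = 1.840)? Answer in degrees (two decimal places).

θ_B ≈ 53.47°

Here n₂/n₁ = 1.840/1.363 = 1.3500, and Brewster's law gives tan θ_B = n₂/n₁. Taking the arctangent, θ_B = 53.47°.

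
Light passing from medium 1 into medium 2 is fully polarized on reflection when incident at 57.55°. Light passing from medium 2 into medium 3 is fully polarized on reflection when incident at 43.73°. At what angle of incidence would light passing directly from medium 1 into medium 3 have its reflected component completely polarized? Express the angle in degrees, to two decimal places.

tan θ_B(1→2) = n₂/n₁ = tan 57.55° = 1.5727.
tan θ_B(2→3) = n₃/n₂ = tan 43.73° = 0.9566.
n₃/n₁ = 1.5045. Then tan θ_B(1→3) = n₃/n₁, so θ_B(1→3) = arctan(1.5045) = 56.39°.

θ_B ≈ 56.39°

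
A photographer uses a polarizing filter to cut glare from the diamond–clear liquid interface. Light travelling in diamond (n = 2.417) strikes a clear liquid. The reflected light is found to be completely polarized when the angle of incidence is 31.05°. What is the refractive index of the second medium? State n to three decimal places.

n ≈ 1.455

Full polarization of the reflected beam means tan θ_B = n₂/n₁, where n₁ is the incident medium (diamond).
n₂ = n₁ tan θ_B = 2.417 × tan 31.05° = 1.455.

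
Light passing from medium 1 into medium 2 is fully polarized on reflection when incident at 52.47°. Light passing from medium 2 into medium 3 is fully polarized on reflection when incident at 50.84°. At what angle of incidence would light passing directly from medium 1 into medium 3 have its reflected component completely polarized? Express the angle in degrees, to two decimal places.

θ_B ≈ 57.97°

n₂/n₁ = tan 52.47° = 1.3018 and n₃/n₂ = tan 50.84° = 1.2279.
So n₃/n₁ = (n₂/n₁)(n₃/n₂) = 1.3018 × 1.2279 = 1.5985.
θ_B(1→3) = arctan(1.5985) = 57.97°.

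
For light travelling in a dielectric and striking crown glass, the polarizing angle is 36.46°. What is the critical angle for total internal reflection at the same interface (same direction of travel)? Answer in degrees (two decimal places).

tan θ_B = n₂/n₁ = tan 36.46° = 0.7389.
Total internal reflection: sin θ_c = n₂/n₁ = 0.7389.
θ_c = arcsin(0.7389) = 47.64°.

θ_c ≈ 47.64°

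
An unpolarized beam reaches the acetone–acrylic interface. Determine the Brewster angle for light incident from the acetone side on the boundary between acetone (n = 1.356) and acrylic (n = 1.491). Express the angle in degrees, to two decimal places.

Brewster's condition: tan θ_B = n₂/n₁ = 1.491/1.356 = 1.0996.
θ_B = arctan(1.0996) = 47.71°.

θ_B ≈ 47.71°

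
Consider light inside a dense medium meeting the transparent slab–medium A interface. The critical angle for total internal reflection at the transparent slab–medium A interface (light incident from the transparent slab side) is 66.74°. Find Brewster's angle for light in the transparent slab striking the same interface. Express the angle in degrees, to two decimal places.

θ_B ≈ 42.57°

n₂/n₁ = sin θ_c = sin 66.74° = 0.9187.
tan θ_B equals the same ratio, so θ_B = arctan(0.9187) = 42.57°.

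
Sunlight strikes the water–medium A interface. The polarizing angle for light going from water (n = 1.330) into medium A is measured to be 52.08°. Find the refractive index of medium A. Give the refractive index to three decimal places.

Full polarization of the reflected beam means tan θ_B = n₂/n₁, where n₁ is the incident medium (water).
n₂ = n₁ tan θ_B = 1.330 × tan 52.08° = 1.707.

n ≈ 1.707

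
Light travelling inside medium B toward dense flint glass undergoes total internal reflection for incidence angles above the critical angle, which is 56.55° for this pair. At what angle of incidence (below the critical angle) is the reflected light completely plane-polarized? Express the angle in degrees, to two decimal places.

θ_B ≈ 39.84°

n₂/n₁ = sin θ_c = sin 56.55° = 0.8344.
tan θ_B equals the same ratio, so θ_B = arctan(0.8344) = 39.84°.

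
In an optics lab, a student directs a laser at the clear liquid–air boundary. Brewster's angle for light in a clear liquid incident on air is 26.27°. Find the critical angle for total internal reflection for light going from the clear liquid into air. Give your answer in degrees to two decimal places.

From Brewster, n₂/n₁ = tan θ_B = tan 26.27° = 0.4936.
Then sin θ_c = n₂/n₁ = 0.4936, so θ_c = arcsin 0.4936 = 29.58°.

θ_c ≈ 29.58°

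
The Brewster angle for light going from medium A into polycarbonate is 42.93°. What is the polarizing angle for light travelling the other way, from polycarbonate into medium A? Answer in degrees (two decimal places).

Reversing the direction swaps n₁ and n₂, so tan θ_B' = 1/tan θ_B and θ_B' = 90° − θ_B.
Hence θ_B' = 90° − 42.93° = 47.07°.

θ_B' ≈ 47.07°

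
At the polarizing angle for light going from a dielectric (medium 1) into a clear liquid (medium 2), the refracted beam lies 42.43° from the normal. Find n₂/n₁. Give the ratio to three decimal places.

n₂/n₁ ≈ 1.094

θ_B + θ_t = 90°, so θ_B = 90° − 42.43° = 47.57°.
tan θ_B = n₂/n₁, so n₂/n₁ = tan 47.57° = 1.094.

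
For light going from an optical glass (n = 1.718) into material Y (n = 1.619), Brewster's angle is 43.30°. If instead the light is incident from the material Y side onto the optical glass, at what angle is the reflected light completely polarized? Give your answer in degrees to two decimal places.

θ_B' ≈ 46.70°

The two Brewster angles are complementary: θ_B' = 90° − θ_B = 90° − 43.30° = 46.70°.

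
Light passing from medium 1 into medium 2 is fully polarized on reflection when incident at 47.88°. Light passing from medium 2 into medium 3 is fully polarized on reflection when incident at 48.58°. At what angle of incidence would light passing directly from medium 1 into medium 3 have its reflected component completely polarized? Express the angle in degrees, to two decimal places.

θ_B ≈ 51.42°

tan θ_B(1→2) = n₂/n₁ = tan 47.88° = 1.1059.
tan θ_B(2→3) = n₃/n₂ = tan 48.58° = 1.1335.
n₃/n₁ = 1.2536. Then tan θ_B(1→3) = n₃/n₁, so θ_B(1→3) = arctan(1.2536) = 51.42°.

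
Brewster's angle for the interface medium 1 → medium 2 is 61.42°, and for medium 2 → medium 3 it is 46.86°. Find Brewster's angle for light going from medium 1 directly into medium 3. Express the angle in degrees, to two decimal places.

θ_B ≈ 62.96°

n₂/n₁ = tan 61.42° = 1.8357 and n₃/n₂ = tan 46.86° = 1.0671.
n₃/n₁ = 1.9589. Then tan θ_B(1→3) = n₃/n₁, so θ_B(1→3) = arctan(1.9589) = 62.96°.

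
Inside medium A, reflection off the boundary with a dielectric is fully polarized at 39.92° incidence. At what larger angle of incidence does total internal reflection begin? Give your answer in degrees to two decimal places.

tan θ_B = n₂/n₁ = tan 39.92° = 0.8367.
Total internal reflection: sin θ_c = n₂/n₁ = 0.8367.
θ_c = arcsin(0.8367) = 56.80°.

θ_c ≈ 56.80°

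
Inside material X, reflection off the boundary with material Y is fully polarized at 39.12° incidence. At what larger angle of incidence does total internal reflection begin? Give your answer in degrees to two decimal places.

θ_c ≈ 54.42°

n₂/n₁ = tan 39.12° = 0.8133; the critical angle satisfies sin θ_c = n₂/n₁.
θ_c = arcsin(0.8133) = 54.42°.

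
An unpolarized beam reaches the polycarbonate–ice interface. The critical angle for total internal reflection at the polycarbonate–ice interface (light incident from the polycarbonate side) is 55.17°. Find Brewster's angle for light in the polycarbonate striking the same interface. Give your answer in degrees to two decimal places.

θ_B ≈ 39.38°

n₂/n₁ = sin θ_c = sin 55.17° = 0.8209.
tan θ_B equals the same ratio, so θ_B = arctan(0.8209) = 39.38°.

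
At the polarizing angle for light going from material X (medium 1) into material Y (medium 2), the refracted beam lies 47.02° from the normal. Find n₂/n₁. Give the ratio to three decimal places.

n₂/n₁ ≈ 0.932

At Brewster incidence θ_B = 90° − θ_t = 90° − 47.02° = 42.98°.
tan θ_B = n₂/n₁, so n₂/n₁ = tan 42.98° = 0.932.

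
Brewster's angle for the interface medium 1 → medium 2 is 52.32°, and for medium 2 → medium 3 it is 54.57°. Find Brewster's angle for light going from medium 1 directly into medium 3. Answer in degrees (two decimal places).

tan θ_B(1→2) = n₂/n₁ = tan 52.32° = 1.2948.
tan θ_B(2→3) = n₃/n₂ = tan 54.57° = 1.4056.
n₃/n₁ = 1.8199. Then tan θ_B(1→3) = n₃/n₁, so θ_B(1→3) = arctan(1.8199) = 61.21°.

θ_B ≈ 61.21°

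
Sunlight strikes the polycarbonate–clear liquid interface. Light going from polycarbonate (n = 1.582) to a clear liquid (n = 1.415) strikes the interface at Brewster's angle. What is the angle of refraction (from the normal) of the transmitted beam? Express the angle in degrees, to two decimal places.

θ_t ≈ 48.19°

tan θ_B = n₂/n₁ = 1.415/1.582 = 0.8944, so θ_B = 41.81°.
At Brewster's angle the reflected and refracted rays are perpendicular, so θ_t = 90° − θ_B = 90° − 41.81° = 48.19°.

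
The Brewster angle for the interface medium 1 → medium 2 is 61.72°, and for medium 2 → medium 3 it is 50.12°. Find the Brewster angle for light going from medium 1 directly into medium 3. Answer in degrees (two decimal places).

n₂/n₁ = tan 61.72° = 1.8588 and n₃/n₂ = tan 50.12° = 1.1968.
So n₃/n₁ = (n₂/n₁)(n₃/n₂) = 1.8588 × 1.1968 = 2.2246.
θ_B(1→3) = arctan(2.2246) = 65.80°.

θ_B ≈ 65.80°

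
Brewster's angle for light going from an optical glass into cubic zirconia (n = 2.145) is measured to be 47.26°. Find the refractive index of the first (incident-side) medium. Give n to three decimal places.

Brewster's law: tan θ_B = n₂/n₁ (light incident in an optical glass, refracted into cubic zirconia).
n₁ = n₂ / tan θ_B = 2.145 / tan 47.26° = 1.982.

n ≈ 1.982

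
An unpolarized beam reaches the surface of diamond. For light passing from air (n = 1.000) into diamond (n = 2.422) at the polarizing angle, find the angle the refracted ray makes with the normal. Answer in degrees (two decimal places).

θ_B = arctan(n₂/n₁) = arctan(2.422/1.000) = 67.57°.
Since θ_B + θ_t = 90° at Brewster incidence, θ_t = 90° − 67.57° = 22.43°.

θ_t ≈ 22.43°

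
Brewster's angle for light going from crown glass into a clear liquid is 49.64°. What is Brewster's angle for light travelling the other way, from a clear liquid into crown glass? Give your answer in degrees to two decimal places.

Reversing the direction swaps n₁ and n₂, so tan θ_B' = 1/tan θ_B and θ_B' = 90° − θ_B.
Hence θ_B' = 90° − 49.64° = 40.36°.

θ_B' ≈ 40.36°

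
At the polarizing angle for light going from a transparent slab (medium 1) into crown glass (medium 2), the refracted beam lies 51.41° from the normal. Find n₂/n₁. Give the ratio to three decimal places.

At Brewster incidence θ_B = 90° − θ_t = 90° − 51.41° = 38.59°.
tan θ_B = n₂/n₁, so n₂/n₁ = tan 38.59° = 0.798.

n₂/n₁ ≈ 0.798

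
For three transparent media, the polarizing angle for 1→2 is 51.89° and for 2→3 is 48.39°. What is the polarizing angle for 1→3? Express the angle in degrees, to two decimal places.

tan θ_B(1→2) = n₂/n₁ = tan 51.89° = 1.2749.
tan θ_B(2→3) = n₃/n₂ = tan 48.39° = 1.1259.
Multiplying, n₃/n₁ = 1.2749 × 1.1259 = 1.4354, and θ_B(1→3) = arctan 1.4354 = 55.14°.

θ_B ≈ 55.14°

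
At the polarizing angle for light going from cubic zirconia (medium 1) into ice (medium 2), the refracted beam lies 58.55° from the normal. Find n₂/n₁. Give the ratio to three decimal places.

At Brewster incidence θ_B = 90° − θ_t = 90° − 58.55° = 31.45°.
Then n₂/n₁ = tan θ_B = tan 31.45° = 0.612.

n₂/n₁ ≈ 0.612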